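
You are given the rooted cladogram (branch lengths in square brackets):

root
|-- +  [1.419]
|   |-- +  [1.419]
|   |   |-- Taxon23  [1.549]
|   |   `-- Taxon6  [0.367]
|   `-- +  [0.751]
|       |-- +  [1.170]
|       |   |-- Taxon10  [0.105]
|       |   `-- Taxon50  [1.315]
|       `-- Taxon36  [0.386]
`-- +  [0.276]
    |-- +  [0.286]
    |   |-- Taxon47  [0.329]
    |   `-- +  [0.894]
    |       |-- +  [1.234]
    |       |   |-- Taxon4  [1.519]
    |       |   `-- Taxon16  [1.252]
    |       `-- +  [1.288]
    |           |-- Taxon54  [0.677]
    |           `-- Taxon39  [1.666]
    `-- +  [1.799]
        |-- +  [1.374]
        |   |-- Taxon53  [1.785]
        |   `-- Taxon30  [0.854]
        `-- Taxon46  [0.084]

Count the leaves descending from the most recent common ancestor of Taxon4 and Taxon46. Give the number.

The MRCA of Taxon4 and Taxon46 is the node subtending ((Taxon47,((Taxon4,Taxon16),(Taxon54,Taxon39))),((Taxon53,Taxon30),Taxon46)).
That clade contains 8 terminal taxa: Taxon16, Taxon30, Taxon39, Taxon4, Taxon46, Taxon47, Taxon53, Taxon54.

8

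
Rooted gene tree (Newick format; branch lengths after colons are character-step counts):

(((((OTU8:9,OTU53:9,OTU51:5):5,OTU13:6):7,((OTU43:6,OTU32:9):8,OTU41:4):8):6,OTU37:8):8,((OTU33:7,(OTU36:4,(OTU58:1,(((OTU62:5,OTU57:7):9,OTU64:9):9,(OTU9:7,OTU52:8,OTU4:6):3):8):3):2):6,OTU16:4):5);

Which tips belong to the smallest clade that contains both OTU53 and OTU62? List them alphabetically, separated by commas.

Tracing OTU53: it sits inside (OTU8,OTU53,OTU51).
Tracing OTU62: it sits inside (OTU62,OTU57).
The smallest clade enclosing both is the whole tree (their MRCA is the root), so the answer is all 18 tips in alphabetical order.

OTU13, OTU16, OTU32, OTU33, OTU36, OTU37, OTU4, OTU41, OTU43, OTU51, OTU52, OTU53, OTU57, OTU58, OTU62, OTU64, OTU8, OTU9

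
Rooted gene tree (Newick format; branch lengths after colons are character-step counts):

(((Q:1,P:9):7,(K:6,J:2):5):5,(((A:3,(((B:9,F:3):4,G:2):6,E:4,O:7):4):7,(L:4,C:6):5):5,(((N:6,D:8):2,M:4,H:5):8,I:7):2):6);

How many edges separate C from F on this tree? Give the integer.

7

The MRCA of C and F is the node subtending ((A,(((B,F),G),E,O)),(L,C)).
From C up to that node: 2 branches. From F up to the same node: 5 branches. Total: 2 + 5 = 7.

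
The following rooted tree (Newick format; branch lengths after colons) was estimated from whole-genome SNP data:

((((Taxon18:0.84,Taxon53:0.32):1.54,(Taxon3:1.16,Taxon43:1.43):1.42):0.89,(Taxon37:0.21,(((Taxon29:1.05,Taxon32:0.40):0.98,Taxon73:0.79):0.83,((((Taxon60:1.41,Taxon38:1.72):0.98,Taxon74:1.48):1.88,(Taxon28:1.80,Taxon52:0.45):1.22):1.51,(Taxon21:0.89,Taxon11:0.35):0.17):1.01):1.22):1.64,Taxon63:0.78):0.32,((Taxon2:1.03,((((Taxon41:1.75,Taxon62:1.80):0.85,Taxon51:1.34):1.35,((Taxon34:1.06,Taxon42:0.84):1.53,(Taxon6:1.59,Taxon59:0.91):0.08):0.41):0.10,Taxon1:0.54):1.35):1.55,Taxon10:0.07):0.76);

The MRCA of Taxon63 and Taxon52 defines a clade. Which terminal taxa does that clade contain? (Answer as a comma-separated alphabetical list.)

Tracing Taxon63: it sits inside (((Taxon18,Taxon53),(Taxon3,Taxon43)),(Taxon37,(((Taxon29,Taxon32),Taxon73),((((Taxon60,Taxon38),Taxon74),(Taxon28,Taxon52)),(Taxon21,Taxon11)))),Taxon63).
Tracing Taxon52: it sits inside (Taxon28,Taxon52).
The smallest clade enclosing both is (((Taxon18,Taxon53),(Taxon3,Taxon43)),(Taxon37,(((Taxon29,Taxon32),Taxon73),((((Taxon60,Taxon38),Taxon74),(Taxon28,Taxon52)),(Taxon21,Taxon11)))),Taxon63); the answer is its 16 terminal taxa in alphabetical order.

Taxon11, Taxon18, Taxon21, Taxon28, Taxon29, Taxon3, Taxon32, Taxon37, Taxon38, Taxon43, Taxon52, Taxon53, Taxon60, Taxon63, Taxon73, Taxon74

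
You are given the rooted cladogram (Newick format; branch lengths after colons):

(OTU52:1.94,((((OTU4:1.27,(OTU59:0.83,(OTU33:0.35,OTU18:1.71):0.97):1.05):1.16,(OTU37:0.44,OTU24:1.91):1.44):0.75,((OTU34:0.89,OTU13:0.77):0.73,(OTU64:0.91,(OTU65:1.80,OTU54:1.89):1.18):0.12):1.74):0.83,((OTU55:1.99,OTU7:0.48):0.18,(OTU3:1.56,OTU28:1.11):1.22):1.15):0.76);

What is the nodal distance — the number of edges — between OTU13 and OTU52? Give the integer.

The MRCA of OTU13 and OTU52 is the root of the tree.
From OTU13 up to that node: 5 branches. From OTU52 up to the same node: 1 branch. Total: 5 + 1 = 6.

6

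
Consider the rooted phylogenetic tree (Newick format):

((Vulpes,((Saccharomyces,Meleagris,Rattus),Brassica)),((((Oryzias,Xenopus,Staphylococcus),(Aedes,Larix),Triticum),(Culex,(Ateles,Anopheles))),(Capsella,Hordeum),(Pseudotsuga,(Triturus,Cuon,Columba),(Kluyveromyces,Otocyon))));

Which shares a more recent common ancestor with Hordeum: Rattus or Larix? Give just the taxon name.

Larix

The MRCA of Hordeum and Larix subtends ((((Oryzias,Xenopus,Staphylococcus),(Aedes,Larix),Triticum),(Culex,(Ateles,Anopheles))),(Capsella,Hordeum),(Pseudotsuga,(Triturus,Cuon,Columba),(Kluyveromyces,Otocyon))) (17 taxa).
The MRCA of Hordeum and Rattus is the root, subtending the entire tree (22 taxa).
The first is nested inside the second, so Hordeum shares a more recent common ancestor with Larix.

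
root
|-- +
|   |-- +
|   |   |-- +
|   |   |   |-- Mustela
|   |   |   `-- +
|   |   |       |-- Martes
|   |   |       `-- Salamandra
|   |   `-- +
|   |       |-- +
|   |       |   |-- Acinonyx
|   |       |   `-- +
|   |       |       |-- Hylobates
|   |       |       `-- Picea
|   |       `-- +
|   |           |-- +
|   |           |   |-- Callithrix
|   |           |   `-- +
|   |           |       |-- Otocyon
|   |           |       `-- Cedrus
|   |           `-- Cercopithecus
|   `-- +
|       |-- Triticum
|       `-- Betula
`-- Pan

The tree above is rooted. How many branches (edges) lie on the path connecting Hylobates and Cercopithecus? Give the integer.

The MRCA of Hylobates and Cercopithecus is the node subtending ((Acinonyx,(Hylobates,Picea)),((Callithrix,(Otocyon,Cedrus)),Cercopithecus)).
From Hylobates up to that node: 3 branches. From Cercopithecus up to the same node: 2 branches. Total: 3 + 2 = 5.

5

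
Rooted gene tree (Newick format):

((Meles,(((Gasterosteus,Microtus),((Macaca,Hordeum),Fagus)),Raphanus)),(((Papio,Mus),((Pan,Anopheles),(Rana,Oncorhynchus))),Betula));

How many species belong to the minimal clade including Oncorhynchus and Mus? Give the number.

6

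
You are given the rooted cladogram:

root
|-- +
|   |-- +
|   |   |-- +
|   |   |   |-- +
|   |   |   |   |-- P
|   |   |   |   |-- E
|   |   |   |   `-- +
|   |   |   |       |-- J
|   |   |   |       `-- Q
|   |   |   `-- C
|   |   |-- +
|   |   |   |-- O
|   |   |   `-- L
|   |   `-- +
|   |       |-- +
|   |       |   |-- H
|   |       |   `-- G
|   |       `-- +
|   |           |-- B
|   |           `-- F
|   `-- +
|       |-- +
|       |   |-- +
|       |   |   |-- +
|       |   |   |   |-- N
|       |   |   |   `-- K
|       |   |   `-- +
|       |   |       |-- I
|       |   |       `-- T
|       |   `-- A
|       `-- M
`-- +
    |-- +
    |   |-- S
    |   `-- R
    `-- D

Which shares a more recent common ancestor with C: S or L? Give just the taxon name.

L

The MRCA of C and L subtends (((P,E,(J,Q)),C),(O,L),((H,G),(B,F))) (11 taxa).
The MRCA of C and S is the root, subtending the entire tree (20 taxa).
The first is nested inside the second, so C shares a more recent common ancestor with L.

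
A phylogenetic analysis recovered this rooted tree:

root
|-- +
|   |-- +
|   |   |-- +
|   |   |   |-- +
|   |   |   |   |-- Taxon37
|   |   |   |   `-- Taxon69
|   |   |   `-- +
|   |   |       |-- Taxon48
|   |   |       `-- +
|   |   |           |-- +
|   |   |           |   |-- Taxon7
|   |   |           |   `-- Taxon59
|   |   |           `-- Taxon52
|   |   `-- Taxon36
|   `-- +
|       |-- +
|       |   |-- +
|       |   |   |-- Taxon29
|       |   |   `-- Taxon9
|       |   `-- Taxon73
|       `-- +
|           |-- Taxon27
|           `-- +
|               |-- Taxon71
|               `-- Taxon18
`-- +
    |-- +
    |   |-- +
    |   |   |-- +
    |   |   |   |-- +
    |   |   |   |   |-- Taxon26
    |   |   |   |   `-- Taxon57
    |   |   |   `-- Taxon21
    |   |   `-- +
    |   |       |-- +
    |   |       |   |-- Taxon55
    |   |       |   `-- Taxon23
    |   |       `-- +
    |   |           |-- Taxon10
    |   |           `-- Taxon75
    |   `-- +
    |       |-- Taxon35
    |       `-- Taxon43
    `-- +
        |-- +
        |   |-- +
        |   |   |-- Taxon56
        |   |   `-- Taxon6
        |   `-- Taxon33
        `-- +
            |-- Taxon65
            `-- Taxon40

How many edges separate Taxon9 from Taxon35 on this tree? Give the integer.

9

The MRCA of Taxon9 and Taxon35 is the root of the tree.
From Taxon9 up to that node: 5 branches. From Taxon35 up to the same node: 4 branches. Total: 5 + 4 = 9.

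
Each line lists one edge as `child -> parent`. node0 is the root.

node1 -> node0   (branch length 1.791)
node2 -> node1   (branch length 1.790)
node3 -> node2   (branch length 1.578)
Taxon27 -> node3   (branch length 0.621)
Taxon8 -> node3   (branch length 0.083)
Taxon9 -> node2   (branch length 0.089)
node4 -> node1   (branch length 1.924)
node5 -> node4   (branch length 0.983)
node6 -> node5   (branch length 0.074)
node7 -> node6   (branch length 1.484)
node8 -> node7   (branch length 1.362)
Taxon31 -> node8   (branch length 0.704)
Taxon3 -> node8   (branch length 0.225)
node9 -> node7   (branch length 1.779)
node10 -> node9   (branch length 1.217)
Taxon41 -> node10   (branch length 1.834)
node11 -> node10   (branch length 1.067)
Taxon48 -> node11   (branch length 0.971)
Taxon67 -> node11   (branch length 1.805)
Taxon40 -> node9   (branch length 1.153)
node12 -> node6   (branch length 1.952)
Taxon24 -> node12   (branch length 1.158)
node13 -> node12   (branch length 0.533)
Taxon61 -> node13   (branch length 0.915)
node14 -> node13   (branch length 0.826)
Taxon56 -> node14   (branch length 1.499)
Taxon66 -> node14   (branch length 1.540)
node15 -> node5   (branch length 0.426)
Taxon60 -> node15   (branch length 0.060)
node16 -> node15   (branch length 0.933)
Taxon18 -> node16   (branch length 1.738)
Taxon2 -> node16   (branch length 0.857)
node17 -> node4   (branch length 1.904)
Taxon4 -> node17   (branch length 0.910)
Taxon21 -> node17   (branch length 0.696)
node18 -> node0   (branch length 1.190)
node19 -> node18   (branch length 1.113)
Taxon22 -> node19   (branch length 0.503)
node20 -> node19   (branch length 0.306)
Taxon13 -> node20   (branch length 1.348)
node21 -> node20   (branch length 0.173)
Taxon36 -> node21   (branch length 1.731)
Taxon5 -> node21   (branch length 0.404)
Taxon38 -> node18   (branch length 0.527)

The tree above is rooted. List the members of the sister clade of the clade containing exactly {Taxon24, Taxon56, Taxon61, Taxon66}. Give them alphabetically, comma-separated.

Taxon3, Taxon31, Taxon40, Taxon41, Taxon48, Taxon67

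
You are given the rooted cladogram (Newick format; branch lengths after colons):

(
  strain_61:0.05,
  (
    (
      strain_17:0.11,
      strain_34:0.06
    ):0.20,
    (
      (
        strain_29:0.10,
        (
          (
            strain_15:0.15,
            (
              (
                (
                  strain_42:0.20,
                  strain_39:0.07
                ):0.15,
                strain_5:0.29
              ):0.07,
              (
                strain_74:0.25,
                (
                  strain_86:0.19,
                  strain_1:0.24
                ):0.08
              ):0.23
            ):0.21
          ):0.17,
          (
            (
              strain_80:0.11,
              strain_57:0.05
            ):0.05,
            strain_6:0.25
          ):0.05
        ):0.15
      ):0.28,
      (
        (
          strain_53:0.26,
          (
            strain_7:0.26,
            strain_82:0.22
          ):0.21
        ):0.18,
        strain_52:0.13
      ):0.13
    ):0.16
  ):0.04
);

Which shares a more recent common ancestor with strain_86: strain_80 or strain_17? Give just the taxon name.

The MRCA of strain_86 and strain_80 subtends ((strain_15,(((strain_42,strain_39),strain_5),(strain_74,(strain_86,strain_1)))),((strain_80,strain_57),strain_6)) (10 taxa).
The MRCA of strain_86 and strain_17 subtends ((strain_17,strain_34),((strain_29,((strain_15,(((strain_42,strain_39),strain_5),(strain_74,(strain_86,strain_1)))),((strain_80,strain_57),strain_6))),((strain_53,(strain_7,strain_82)),strain_52))) (17 taxa).
The first is nested inside the second, so strain_86 shares a more recent common ancestor with strain_80.

strain_80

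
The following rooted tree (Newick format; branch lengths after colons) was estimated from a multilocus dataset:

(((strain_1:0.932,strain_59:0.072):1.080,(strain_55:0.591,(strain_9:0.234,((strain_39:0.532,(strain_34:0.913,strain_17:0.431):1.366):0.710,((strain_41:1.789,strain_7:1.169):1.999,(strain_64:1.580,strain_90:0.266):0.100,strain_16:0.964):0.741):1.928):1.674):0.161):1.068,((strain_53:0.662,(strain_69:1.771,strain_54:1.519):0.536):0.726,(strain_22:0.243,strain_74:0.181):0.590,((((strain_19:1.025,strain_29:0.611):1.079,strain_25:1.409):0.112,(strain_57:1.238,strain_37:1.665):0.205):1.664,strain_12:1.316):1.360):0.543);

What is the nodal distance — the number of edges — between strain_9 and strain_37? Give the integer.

9

The MRCA of strain_9 and strain_37 is the root of the tree.
From strain_9 up to that node: 4 branches. From strain_37 up to the same node: 5 branches. Total: 4 + 5 = 9.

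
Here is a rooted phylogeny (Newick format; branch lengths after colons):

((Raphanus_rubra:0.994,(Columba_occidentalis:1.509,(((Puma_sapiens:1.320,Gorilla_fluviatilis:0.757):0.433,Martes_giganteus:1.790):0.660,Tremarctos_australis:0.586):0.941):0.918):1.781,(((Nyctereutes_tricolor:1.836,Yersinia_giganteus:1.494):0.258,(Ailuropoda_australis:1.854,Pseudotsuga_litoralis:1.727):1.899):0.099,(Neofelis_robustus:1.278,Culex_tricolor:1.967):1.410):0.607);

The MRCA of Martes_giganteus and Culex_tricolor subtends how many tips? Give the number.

12

The MRCA of Martes_giganteus and Culex_tricolor is the root, so the clade is the entire tree.
That clade contains 12 terminal taxa: Ailuropoda_australis, Columba_occidentalis, Culex_tricolor, Gorilla_fluviatilis, Martes_giganteus, Neofelis_robustus, Nyctereutes_tricolor, Pseudotsuga_litoralis, Puma_sapiens, Raphanus_rubra, Tremarctos_australis, Yersinia_giganteus.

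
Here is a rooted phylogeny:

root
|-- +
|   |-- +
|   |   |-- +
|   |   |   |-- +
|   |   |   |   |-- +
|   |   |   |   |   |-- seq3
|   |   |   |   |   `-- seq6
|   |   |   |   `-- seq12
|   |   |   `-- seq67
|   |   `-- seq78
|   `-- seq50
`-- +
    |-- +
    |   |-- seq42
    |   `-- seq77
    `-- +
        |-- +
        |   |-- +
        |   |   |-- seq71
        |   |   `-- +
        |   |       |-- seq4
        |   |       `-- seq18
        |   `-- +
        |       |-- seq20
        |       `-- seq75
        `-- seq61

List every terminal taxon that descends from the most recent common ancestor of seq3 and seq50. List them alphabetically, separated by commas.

Tracing seq3: it sits inside (seq3,seq6).
Tracing seq50: it sits inside (((((seq3,seq6),seq12),seq67),seq78),seq50).
The smallest clade enclosing both is (((((seq3,seq6),seq12),seq67),seq78),seq50); the answer is its 6 terminal taxa in alphabetical order.

seq12, seq3, seq50, seq6, seq67, seq78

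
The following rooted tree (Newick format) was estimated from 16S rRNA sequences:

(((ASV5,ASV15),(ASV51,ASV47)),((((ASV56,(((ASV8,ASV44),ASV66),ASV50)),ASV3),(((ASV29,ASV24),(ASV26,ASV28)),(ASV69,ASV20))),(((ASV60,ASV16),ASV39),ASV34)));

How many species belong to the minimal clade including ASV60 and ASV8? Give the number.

The MRCA of ASV60 and ASV8 is the node subtending ((((ASV56,(((ASV8,ASV44),ASV66),ASV50)),ASV3),(((ASV29,ASV24),(ASV26,ASV28)),(ASV69,ASV20))),(((ASV60,ASV16),ASV39),ASV34)).
That clade contains 16 terminal taxa: ASV16, ASV20, ASV24, ASV26, ASV28, ASV29, ASV3, ASV34, ASV39, ASV44, ASV50, ASV56, ASV60, ASV66, ASV69, ASV8.

16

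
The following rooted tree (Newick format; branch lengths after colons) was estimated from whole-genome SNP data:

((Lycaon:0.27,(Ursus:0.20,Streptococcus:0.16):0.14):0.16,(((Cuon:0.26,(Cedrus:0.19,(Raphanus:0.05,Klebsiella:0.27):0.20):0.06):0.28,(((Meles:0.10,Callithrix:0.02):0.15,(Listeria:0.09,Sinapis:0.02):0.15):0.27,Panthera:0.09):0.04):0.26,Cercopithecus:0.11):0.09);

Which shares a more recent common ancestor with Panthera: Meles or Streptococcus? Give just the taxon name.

Meles

The MRCA of Panthera and Meles subtends (((Meles,Callithrix),(Listeria,Sinapis)),Panthera) (5 taxa).
The MRCA of Panthera and Streptococcus is the root, subtending the entire tree (13 taxa).
The first is nested inside the second, so Panthera shares a more recent common ancestor with Meles.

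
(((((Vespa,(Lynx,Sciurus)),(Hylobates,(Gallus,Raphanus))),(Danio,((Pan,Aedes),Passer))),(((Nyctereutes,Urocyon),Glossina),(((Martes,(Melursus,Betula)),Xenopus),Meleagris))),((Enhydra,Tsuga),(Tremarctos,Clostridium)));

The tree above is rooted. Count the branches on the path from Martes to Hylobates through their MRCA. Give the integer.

9

The MRCA of Martes and Hylobates is the node subtending ((((Vespa,(Lynx,Sciurus)),(Hylobates,(Gallus,Raphanus))),(Danio,((Pan,Aedes),Passer))),(((Nyctereutes,Urocyon),Glossina),(((Martes,(Melursus,Betula)),Xenopus),Meleagris))).
From Martes up to that node: 5 branches. From Hylobates up to the same node: 4 branches. Total: 5 + 4 = 9.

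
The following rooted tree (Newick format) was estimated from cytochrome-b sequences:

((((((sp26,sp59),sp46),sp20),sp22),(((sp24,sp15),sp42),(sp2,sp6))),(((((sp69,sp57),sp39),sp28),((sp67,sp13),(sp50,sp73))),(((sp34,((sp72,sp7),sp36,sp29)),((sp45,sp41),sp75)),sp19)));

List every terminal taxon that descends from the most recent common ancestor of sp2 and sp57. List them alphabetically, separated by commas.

Tracing sp2: it sits inside (sp2,sp6).
Tracing sp57: it sits inside (sp69,sp57).
The smallest clade enclosing both is the whole tree (their MRCA is the root), so the answer is all 27 tips in alphabetical order.

sp13, sp15, sp19, sp2, sp20, sp22, sp24, sp26, sp28, sp29, sp34, sp36, sp39, sp41, sp42, sp45, sp46, sp50, sp57, sp59, sp6, sp67, sp69, sp7, sp72, sp73, sp75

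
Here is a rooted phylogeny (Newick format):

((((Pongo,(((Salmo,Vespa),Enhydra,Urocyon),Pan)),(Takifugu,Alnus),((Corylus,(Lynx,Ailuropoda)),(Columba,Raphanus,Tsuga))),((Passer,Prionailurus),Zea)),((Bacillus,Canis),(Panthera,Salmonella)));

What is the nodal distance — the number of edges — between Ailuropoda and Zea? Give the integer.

7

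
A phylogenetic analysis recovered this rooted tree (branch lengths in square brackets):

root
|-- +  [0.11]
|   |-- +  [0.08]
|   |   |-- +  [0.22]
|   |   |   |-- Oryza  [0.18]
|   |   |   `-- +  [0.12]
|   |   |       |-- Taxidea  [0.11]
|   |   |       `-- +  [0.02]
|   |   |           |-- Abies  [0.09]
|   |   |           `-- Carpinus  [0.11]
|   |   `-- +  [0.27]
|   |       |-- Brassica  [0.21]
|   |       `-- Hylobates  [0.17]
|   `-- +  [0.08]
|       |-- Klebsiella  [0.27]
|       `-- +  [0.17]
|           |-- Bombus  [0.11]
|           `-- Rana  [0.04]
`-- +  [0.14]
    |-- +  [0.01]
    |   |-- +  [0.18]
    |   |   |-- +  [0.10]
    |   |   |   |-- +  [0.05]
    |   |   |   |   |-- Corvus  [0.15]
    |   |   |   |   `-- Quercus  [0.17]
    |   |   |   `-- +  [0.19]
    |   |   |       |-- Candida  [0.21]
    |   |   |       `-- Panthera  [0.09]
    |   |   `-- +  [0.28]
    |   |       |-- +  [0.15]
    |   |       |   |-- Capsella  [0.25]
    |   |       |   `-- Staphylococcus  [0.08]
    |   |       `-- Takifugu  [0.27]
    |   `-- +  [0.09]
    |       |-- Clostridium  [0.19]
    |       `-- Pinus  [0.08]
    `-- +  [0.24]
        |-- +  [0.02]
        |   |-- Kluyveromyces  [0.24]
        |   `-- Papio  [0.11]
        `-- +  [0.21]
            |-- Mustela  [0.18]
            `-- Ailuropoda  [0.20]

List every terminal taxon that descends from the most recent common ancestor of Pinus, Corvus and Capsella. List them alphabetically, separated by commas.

Tracing Pinus: it sits inside (Clostridium,Pinus).
Tracing Corvus: it sits inside (Corvus,Quercus).
Tracing Capsella: it sits inside (Capsella,Staphylococcus).
The smallest clade enclosing all 3 is ((((Corvus,Quercus),(Candida,Panthera)),((Capsella,Staphylococcus),Takifugu)),(Clostridium,Pinus)); the answer is its 9 terminal taxa in alphabetical order.

Candida, Capsella, Clostridium, Corvus, Panthera, Pinus, Quercus, Staphylococcus, Takifugu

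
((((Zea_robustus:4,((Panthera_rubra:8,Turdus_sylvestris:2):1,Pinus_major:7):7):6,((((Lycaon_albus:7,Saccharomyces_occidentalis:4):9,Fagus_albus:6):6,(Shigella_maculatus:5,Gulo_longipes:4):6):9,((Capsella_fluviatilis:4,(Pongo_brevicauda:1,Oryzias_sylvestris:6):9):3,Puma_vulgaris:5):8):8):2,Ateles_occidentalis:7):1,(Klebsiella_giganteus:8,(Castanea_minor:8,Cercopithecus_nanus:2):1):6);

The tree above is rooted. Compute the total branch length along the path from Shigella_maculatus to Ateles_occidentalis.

37

The path runs Shigella_maculatus → … → MRCA → … → Ateles_occidentalis; the MRCA is the node subtending (((Zea_robustus,((Panthera_rubra,Turdus_sylvestris),Pinus_major)),((((Lycaon_albus,Saccharomyces_occidentalis),Fagus_albus),(Shigella_maculatus,Gulo_longipes)),((Capsella_fluviatilis,(Pongo_brevicauda,Oryzias_sylvestris)),Puma_vulgaris))),Ateles_occidentalis).
Branch lengths along that path: 5 + 6 + 9 + 8 + 2 + 7 = 37.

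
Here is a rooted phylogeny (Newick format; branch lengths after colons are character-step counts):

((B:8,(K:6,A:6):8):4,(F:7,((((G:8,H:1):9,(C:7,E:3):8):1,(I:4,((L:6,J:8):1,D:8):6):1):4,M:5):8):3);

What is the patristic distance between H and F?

30

The path runs H → … → MRCA → … → F; the MRCA is the node subtending (F,((((G,H),(C,E)),(I,((L,J),D))),M)).
Branch lengths along that path: 1 + 9 + 1 + 4 + 8 + 7 = 30.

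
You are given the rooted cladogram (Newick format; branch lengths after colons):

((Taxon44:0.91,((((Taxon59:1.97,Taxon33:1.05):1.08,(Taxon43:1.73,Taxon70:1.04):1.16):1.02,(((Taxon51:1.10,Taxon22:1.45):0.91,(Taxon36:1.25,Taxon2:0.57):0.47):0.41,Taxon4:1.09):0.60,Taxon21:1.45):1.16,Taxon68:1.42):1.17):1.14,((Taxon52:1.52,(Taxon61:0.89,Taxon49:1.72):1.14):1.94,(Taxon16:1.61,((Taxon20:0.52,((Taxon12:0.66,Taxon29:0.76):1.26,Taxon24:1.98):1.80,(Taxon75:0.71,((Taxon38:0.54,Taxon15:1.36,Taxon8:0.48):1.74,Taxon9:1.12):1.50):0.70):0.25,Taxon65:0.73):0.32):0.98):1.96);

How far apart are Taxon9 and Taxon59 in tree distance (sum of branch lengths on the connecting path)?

14.37

The path runs Taxon9 → … → MRCA → … → Taxon59; the MRCA is the root of the tree.
Branch lengths along that path: 1.12 + 1.50 + 0.70 + 0.25 + 0.32 + 0.98 + 1.96 + 1.14 + 1.17 + 1.16 + 1.02 + 1.08 + 1.97 = 14.37.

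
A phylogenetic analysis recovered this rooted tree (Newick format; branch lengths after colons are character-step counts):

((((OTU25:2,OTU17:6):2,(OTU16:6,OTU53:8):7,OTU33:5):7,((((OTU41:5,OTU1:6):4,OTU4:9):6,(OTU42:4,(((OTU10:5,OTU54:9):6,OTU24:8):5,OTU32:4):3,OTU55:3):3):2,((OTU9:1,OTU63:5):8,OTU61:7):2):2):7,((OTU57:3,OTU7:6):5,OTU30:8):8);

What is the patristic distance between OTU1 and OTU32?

The path runs OTU1 → … → MRCA → … → OTU32; the MRCA is the node subtending (((OTU41,OTU1),OTU4),(OTU42,(((OTU10,OTU54),OTU24),OTU32),OTU55)).
Branch lengths along that path: 6 + 4 + 6 + 3 + 3 + 4 = 26.

26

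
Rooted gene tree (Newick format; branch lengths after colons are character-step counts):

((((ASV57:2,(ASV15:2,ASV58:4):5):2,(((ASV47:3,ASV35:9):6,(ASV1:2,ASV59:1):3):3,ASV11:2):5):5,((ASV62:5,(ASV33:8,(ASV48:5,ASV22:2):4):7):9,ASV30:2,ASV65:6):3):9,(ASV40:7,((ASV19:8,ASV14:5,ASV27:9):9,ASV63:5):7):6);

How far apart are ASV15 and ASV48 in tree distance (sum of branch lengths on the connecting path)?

42

The path runs ASV15 → … → MRCA → … → ASV48; the MRCA is the node subtending (((ASV57,(ASV15,ASV58)),(((ASV47,ASV35),(ASV1,ASV59)),ASV11)),((ASV62,(ASV33,(ASV48,ASV22))),ASV30,ASV65)).
Branch lengths along that path: 2 + 5 + 2 + 5 + 3 + 9 + 7 + 4 + 5 = 42.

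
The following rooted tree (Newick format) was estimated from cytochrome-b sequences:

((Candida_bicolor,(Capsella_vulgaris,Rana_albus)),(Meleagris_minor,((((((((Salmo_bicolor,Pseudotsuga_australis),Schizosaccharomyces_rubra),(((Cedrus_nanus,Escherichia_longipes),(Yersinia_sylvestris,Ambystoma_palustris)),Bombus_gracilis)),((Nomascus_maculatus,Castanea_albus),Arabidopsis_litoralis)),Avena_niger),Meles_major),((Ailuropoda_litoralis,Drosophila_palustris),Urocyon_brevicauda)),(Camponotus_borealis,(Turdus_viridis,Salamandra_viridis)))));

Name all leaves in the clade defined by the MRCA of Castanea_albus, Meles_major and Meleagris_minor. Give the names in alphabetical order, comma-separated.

Tracing Castanea_albus: it sits inside (Nomascus_maculatus,Castanea_albus).
Tracing Meles_major: it sits inside ((((((Salmo_bicolor,Pseudotsuga_australis),Schizosaccharomyces_rubra),(((Cedrus_nanus,Escherichia_longipes),(Yersinia_sylvestris,Ambystoma_palustris)),Bombus_gracilis)),((Nomascus_maculatus,Castanea_albus),Arabidopsis_litoralis)),Avena_niger),Meles_major).
Tracing Meleagris_minor: it sits inside (Meleagris_minor,((((((((Salmo_bicolor,Pseudotsuga_australis),Schizosaccharomyces_rubra),(((Cedrus_nanus,Escherichia_longipes),(Yersinia_sylvestris,Ambystoma_palustris)),Bombus_gracilis)),((Nomascus_maculatus,Castanea_albus),Arabidopsis_litoralis)),Avena_niger),Meles_major),((Ailuropoda_litoralis,Drosophila_palustris),Urocyon_brevicauda)),(Camponotus_borealis,(Turdus_viridis,Salamandra_viridis)))).
The smallest clade enclosing all 3 is (Meleagris_minor,((((((((Salmo_bicolor,Pseudotsuga_australis),Schizosaccharomyces_rubra),(((Cedrus_nanus,Escherichia_longipes),(Yersinia_sylvestris,Ambystoma_palustris)),Bombus_gracilis)),((Nomascus_maculatus,Castanea_albus),Arabidopsis_litoralis)),Avena_niger),Meles_major),((Ailuropoda_litoralis,Drosophila_palustris),Urocyon_brevicauda)),(Camponotus_borealis,(Turdus_viridis,Salamandra_viridis)))); the answer is its 20 terminal taxa in alphabetical order.

Ailuropoda_litoralis, Ambystoma_palustris, Arabidopsis_litoralis, Avena_niger, Bombus_gracilis, Camponotus_borealis, Castanea_albus, Cedrus_nanus, Drosophila_palustris, Escherichia_longipes, Meleagris_minor, Meles_major, Nomascus_maculatus, Pseudotsuga_australis, Salamandra_viridis, Salmo_bicolor, Schizosaccharomyces_rubra, Turdus_viridis, Urocyon_brevicauda, Yersinia_sylvestris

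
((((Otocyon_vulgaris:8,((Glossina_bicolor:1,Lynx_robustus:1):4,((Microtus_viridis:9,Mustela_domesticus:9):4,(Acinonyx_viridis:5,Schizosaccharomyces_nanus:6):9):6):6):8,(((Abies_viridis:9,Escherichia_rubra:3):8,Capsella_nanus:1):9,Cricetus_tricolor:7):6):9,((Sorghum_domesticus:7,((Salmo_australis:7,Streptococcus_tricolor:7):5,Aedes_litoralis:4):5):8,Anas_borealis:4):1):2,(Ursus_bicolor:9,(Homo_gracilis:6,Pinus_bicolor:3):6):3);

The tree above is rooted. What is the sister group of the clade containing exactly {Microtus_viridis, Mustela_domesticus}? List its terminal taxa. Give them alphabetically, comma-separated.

The clade containing exactly {Microtus_viridis, Mustela_domesticus} attaches to the tree at the node subtending ((Microtus_viridis,Mustela_domesticus),(Acinonyx_viridis,Schizosaccharomyces_nanus)).
The other lineage descending from that same node — the sister group — is (Acinonyx_viridis,Schizosaccharomyces_nanus); its 2 tips in alphabetical order are the answer.

Acinonyx_viridis, Schizosaccharomyces_nanus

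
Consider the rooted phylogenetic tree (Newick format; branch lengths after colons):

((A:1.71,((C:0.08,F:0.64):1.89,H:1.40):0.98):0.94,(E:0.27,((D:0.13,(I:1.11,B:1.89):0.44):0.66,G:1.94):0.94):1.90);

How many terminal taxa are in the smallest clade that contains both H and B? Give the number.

9

The MRCA of H and B is the root, so the clade is the entire tree.
That clade contains 9 terminal taxa: A, B, C, D, E, F, G, H, I.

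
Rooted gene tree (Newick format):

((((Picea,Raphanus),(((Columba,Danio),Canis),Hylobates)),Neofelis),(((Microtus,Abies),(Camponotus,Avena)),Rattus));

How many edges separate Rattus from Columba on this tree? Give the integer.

8

The MRCA of Rattus and Columba is the root of the tree.
From Rattus up to that node: 2 branches. From Columba up to the same node: 6 branches. Total: 2 + 6 = 8.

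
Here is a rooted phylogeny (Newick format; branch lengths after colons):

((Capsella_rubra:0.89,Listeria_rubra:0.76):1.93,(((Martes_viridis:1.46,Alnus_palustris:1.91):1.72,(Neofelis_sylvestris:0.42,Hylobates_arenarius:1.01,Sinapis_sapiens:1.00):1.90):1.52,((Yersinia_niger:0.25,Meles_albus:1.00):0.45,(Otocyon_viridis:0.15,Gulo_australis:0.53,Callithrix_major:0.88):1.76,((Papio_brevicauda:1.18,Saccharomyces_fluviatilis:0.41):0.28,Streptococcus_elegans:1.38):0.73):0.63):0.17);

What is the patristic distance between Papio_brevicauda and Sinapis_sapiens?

7.24

The path runs Papio_brevicauda → … → MRCA → … → Sinapis_sapiens; the MRCA is the node subtending (((Martes_viridis,Alnus_palustris),(Neofelis_sylvestris,Hylobates_arenarius,Sinapis_sapiens)),((Yersinia_niger,Meles_albus),(Otocyon_viridis,Gulo_australis,Callithrix_major),((Papio_brevicauda,Saccharomyces_fluviatilis),Streptococcus_elegans))).
Branch lengths along that path: 1.18 + 0.28 + 0.73 + 0.63 + 1.52 + 1.90 + 1.00 = 7.24.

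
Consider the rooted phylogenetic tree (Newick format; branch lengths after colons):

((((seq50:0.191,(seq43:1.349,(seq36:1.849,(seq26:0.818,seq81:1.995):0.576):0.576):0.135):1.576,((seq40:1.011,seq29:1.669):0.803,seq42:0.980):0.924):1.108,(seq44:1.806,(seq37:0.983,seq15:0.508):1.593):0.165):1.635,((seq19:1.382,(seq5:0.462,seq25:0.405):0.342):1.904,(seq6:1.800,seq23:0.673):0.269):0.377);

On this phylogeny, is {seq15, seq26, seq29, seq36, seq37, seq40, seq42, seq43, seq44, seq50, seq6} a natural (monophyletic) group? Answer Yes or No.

No

The MRCA of the listed taxa is the root, so the smallest clade containing them is the whole tree.
That clade also contains seq19, seq23, seq25, seq5, seq81, which are not in the proposed group, so the group is not monophyletic.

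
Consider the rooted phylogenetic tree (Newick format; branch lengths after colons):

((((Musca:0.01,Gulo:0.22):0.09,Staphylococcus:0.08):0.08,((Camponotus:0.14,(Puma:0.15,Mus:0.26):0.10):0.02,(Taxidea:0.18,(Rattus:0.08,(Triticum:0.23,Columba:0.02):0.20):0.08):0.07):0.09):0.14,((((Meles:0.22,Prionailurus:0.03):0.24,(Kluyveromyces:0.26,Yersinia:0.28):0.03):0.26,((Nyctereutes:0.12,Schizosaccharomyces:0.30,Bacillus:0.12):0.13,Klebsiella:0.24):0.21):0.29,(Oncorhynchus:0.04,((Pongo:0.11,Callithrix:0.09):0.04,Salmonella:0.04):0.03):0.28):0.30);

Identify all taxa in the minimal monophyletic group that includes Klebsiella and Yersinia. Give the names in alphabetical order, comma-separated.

Bacillus, Klebsiella, Kluyveromyces, Meles, Nyctereutes, Prionailurus, Schizosaccharomyces, Yersinia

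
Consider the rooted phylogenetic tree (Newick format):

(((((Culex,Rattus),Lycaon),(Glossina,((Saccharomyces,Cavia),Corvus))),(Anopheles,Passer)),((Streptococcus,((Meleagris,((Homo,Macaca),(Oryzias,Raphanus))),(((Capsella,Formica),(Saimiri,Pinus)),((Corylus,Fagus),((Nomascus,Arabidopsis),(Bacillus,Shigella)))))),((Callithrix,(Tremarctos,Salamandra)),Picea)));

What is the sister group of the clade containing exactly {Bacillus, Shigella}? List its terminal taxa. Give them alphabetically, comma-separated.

The clade containing exactly {Bacillus, Shigella} attaches to the tree at the node subtending ((Nomascus,Arabidopsis),(Bacillus,Shigella)).
The other lineage descending from that same node — the sister group — is (Nomascus,Arabidopsis); its 2 tips in alphabetical order are the answer.

Arabidopsis, Nomascus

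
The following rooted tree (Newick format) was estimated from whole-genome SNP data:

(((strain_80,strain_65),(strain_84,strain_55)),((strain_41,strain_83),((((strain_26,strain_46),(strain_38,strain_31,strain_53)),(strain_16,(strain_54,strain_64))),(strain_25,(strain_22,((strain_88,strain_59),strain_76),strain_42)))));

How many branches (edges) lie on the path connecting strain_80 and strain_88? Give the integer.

10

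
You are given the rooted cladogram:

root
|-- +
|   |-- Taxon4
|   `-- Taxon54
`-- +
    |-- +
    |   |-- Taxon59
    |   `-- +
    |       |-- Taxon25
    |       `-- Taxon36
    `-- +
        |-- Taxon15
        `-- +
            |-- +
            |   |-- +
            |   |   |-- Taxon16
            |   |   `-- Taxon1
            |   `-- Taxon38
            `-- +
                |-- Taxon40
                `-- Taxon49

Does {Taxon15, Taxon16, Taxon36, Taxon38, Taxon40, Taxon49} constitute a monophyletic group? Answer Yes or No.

No

The MRCA of the listed taxa subtends ((Taxon59,(Taxon25,Taxon36)),(Taxon15,(((Taxon16,Taxon1),Taxon38),(Taxon40,Taxon49)))).
That clade also contains Taxon1, Taxon25, Taxon59, which are not in the proposed group, so the group is not monophyletic.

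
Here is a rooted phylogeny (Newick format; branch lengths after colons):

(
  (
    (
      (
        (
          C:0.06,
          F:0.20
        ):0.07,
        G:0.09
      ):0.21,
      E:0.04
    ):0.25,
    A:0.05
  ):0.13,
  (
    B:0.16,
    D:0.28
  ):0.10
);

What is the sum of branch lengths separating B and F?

The path runs B → … → MRCA → … → F; the MRCA is the root of the tree.
Branch lengths along that path: 0.16 + 0.10 + 0.13 + 0.25 + 0.21 + 0.07 + 0.20 = 1.12.

1.12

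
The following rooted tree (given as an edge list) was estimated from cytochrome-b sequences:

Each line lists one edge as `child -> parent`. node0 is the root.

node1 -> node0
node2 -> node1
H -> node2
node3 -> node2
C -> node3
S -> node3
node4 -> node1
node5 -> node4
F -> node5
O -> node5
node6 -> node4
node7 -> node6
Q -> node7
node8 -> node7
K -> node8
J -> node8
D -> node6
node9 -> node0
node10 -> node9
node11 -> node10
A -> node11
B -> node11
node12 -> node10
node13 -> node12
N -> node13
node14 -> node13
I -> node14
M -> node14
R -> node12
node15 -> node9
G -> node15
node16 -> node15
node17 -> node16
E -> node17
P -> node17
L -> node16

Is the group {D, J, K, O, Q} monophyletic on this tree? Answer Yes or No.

No

The MRCA of the listed taxa subtends ((F,O),((Q,(K,J)),D)).
That clade also contains F, which is not in the proposed group, so the group is not monophyletic.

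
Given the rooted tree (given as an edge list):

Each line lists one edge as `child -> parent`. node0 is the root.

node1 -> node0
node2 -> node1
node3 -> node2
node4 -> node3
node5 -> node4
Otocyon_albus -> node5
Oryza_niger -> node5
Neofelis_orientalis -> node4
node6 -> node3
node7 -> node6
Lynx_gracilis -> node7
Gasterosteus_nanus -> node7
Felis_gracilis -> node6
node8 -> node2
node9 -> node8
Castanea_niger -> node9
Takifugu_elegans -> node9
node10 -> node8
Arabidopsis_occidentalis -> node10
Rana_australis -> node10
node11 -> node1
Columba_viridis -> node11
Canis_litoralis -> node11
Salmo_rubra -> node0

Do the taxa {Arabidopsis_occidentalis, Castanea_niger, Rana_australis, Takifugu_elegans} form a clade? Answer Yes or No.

The most recent common ancestor of these taxa subtends ((Castanea_niger,Takifugu_elegans),(Arabidopsis_occidentalis,Rana_australis)).
That clade has exactly 4 tips — every listed taxon and nothing else — so the group is monophyletic.

Yes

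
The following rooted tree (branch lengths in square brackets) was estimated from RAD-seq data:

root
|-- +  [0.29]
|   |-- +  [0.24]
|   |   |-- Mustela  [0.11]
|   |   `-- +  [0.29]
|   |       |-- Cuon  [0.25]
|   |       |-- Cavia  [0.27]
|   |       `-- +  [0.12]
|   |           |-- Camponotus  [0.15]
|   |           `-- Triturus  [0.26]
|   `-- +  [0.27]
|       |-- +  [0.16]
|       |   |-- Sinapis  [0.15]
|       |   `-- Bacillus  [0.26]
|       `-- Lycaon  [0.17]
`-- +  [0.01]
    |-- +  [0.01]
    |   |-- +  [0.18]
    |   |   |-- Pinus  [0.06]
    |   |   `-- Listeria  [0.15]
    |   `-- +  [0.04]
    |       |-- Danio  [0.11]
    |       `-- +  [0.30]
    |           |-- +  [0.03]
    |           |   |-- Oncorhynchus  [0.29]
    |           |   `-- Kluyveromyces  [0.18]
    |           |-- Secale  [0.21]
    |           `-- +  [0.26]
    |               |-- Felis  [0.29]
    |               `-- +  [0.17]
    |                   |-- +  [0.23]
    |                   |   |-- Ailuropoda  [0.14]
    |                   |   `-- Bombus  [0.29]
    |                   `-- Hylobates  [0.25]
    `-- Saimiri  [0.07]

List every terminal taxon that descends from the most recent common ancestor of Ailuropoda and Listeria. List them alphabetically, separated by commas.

Tracing Ailuropoda: it sits inside (Ailuropoda,Bombus).
Tracing Listeria: it sits inside (Pinus,Listeria).
The smallest clade enclosing both is ((Pinus,Listeria),(Danio,((Oncorhynchus,Kluyveromyces),Secale,(Felis,((Ailuropoda,Bombus),Hylobates))))); the answer is its 10 terminal taxa in alphabetical order.

Ailuropoda, Bombus, Danio, Felis, Hylobates, Kluyveromyces, Listeria, Oncorhynchus, Pinus, Secale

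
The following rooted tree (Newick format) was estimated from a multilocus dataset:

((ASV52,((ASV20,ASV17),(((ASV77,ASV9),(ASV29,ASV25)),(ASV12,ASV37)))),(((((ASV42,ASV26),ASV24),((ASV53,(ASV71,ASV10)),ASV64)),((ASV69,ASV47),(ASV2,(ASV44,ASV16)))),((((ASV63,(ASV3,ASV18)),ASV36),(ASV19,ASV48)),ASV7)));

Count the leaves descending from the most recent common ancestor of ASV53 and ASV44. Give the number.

12

The MRCA of ASV53 and ASV44 is the node subtending ((((ASV42,ASV26),ASV24),((ASV53,(ASV71,ASV10)),ASV64)),((ASV69,ASV47),(ASV2,(ASV44,ASV16)))).
That clade contains 12 terminal taxa: ASV10, ASV16, ASV2, ASV24, ASV26, ASV42, ASV44, ASV47, ASV53, ASV64, ASV69, ASV71.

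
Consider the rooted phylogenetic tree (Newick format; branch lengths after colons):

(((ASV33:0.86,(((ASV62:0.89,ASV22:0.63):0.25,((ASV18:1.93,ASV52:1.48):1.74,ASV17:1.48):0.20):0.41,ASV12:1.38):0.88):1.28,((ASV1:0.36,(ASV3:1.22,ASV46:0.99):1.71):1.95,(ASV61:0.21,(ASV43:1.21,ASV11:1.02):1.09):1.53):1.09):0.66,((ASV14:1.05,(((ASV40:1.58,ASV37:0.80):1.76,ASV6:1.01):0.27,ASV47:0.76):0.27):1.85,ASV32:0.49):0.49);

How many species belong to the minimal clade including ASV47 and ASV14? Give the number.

The MRCA of ASV47 and ASV14 is the node subtending (ASV14,(((ASV40,ASV37),ASV6),ASV47)).
That clade contains 5 terminal taxa: ASV14, ASV37, ASV40, ASV47, ASV6.

5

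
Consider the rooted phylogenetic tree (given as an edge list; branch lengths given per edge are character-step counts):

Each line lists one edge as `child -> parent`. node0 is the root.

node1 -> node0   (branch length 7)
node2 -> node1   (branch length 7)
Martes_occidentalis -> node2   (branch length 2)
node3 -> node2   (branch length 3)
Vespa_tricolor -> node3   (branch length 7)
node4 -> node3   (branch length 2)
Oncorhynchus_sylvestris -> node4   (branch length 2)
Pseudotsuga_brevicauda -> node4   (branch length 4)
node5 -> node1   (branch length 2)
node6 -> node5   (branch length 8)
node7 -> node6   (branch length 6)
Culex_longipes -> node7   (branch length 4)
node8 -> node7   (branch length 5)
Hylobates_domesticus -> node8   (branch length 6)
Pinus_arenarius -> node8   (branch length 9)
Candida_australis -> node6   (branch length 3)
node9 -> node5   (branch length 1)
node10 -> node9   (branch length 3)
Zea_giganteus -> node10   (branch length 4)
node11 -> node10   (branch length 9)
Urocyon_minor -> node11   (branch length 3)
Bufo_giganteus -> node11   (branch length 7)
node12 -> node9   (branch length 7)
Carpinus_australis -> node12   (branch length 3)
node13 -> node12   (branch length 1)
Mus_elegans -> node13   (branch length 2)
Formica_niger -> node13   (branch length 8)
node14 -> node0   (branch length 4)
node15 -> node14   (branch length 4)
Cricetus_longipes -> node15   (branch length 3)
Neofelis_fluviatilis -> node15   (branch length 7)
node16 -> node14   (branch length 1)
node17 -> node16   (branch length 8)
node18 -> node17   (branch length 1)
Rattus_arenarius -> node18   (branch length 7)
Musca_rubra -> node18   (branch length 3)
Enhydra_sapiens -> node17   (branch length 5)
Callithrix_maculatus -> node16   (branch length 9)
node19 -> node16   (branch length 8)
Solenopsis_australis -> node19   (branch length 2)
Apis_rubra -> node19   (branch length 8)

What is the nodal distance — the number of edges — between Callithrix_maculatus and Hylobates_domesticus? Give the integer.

The MRCA of Callithrix_maculatus and Hylobates_domesticus is the root of the tree.
From Callithrix_maculatus up to that node: 3 branches. From Hylobates_domesticus up to the same node: 6 branches. Total: 3 + 6 = 9.

9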